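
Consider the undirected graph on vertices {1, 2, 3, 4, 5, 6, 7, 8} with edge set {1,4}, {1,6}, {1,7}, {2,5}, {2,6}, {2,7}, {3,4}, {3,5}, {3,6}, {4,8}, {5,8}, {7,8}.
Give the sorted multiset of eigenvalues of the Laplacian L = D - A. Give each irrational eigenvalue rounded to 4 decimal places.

[0, 2, 2, 2, 4, 4, 4, 6]

Reading degrees in the order [1, 2, 3, 4, 5, 6, 7, 8] gives [3, 3, 3, 3, 3, 3, 3, 3]; set D = diag(3, 3, 3, 3, 3, 3, 3, 3) and form L = D - A. Since every row of L sums to 0, the all-ones vector is in the kernel and 0 is an eigenvalue. The single zero eigenvalue shows the graph is connected. There is one zero in the spectrum, matching the 1 component. The largest eigenvalue, 6, is at most the vertex count 8.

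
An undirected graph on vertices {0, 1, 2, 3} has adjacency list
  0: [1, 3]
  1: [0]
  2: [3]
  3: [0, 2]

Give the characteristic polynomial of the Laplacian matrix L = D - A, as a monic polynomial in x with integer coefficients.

With the vertex order [0, 1, 2, 3], the degrees are [2, 1, 1, 2], giving D = diag(2, 1, 1, 2) and L = D - A. L has integer entries, so p(x) = det(xI - L) has integer coefficients. Expanding the determinant yields x^4 - 6x^3 + 10x^2 - 4x. The coefficient of x^3 equals -trace(L) = -6, matching the sum of degrees.

x^4 - 6x^3 + 10x^2 - 4x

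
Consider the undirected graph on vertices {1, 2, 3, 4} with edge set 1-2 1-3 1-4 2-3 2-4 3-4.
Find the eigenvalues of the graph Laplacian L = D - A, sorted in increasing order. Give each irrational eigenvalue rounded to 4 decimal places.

[0, 4, 4, 4]

Reading degrees in the order [1, 2, 3, 4] gives [3, 3, 3, 3]; set D = diag(3, 3, 3, 3) and form L = D - A. Since every row of L sums to 0, the all-ones vector is in the kernel and 0 is an eigenvalue. The eigenvalues sum to 12, which equals trace(L) = 2|E|.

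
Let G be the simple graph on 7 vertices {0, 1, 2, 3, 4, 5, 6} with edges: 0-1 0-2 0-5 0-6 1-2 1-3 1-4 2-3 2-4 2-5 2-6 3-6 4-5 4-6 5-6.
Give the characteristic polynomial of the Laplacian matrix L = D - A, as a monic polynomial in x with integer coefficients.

x^7 - 30x^6 + 368x^5 - 2360x^4 + 8337x^3 - 15368x^2 + 11536x

Reading degrees in the order [0, 1, 2, 3, 4, 5, 6] gives [4, 4, 6, 3, 4, 4, 5]; set D = diag(4, 4, 6, 3, 4, 4, 5) and form L = D - A. L has integer entries, so p(x) = det(xI - L) has integer coefficients. Expanding the determinant yields x^7 - 30x^6 + 368x^5 - 2360x^4 + 8337x^3 - 15368x^2 + 11536x. The coefficient of x^6 equals -trace(L) = -30, matching the sum of degrees. The eigenvalues sum to 30, which equals trace(L) = 2|E|.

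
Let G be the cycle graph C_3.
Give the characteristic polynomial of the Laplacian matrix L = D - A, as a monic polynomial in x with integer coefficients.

The graph has 3 vertices and degree multiset [2, 2, 2]; D is the diagonal matrix of degrees and L = D - A. The eigenvalues of L are [0, 3, 3]; the characteristic polynomial is the product of (x - lambda_i), which multiplies out to x^3 - 6x^2 + 9x. The coefficient of x^2 equals -trace(L) = -6, matching the sum of degrees. By the matrix-tree theorem the graph has (1/3) * product of the nonzero eigenvalues = 3 spanning trees. The eigenvalues sum to 6, which equals trace(L) = 2|E|.

x^3 - 6x^2 + 9x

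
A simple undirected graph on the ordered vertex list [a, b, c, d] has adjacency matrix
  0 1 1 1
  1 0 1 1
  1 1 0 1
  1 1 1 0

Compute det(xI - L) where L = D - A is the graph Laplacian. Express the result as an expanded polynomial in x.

x^4 - 12x^3 + 48x^2 - 64x

With the vertex order [a, b, c, d], the degrees are [3, 3, 3, 3], giving D = diag(3, 3, 3, 3) and L = D - A. L has integer entries, so p(x) = det(xI - L) has integer coefficients. Expanding the determinant yields x^4 - 12x^3 + 48x^2 - 64x. Since p(0) = det(-L) = 0, x divides p(x). There is one zero in the spectrum, matching the 1 component.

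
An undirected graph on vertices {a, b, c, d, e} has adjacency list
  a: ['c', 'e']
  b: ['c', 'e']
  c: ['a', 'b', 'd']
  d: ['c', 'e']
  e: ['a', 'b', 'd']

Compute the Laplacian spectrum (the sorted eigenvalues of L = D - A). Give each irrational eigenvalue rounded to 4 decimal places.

Reading degrees in the order [a, b, c, d, e] gives [2, 2, 3, 2, 3]; set D = diag(2, 2, 3, 2, 3) and form L = D - A. Diagonalising L (or applying a numerical eigensolver to the 5x5 matrix) gives the spectrum above. The eigenvalues sum to 12, which equals trace(L) = 2|E|.

[0, 2, 2, 3, 5]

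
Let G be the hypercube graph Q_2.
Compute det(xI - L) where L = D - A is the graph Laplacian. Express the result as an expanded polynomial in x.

x^4 - 8x^3 + 20x^2 - 16x

The graph has 4 vertices and degree multiset [2, 2, 2, 2]; D is the diagonal matrix of degrees and L = D - A. L has integer entries, so p(x) = det(xI - L) has integer coefficients. Expanding the determinant yields x^4 - 8x^3 + 20x^2 - 16x. The constant term is 0 because L is singular (the all-ones vector lies in its kernel).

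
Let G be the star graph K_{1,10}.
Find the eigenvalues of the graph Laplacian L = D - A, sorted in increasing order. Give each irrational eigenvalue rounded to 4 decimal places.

[0, 1, 1, 1, 1, 1, 1, 1, 1, 1, 11]

The graph has 11 vertices and degree multiset [10, 1, 1, 1, 1, 1, 1, 1, 1, 1, 1]; D is the diagonal matrix of degrees and L = D - A. The multiplicity of 0 as a Laplacian eigenvalue equals the number of connected components. The single zero eigenvalue shows the graph is connected. By the matrix-tree theorem the graph has (1/11) * product of the nonzero eigenvalues = 1 spanning tree. The largest eigenvalue, 11, is at most the vertex count 11.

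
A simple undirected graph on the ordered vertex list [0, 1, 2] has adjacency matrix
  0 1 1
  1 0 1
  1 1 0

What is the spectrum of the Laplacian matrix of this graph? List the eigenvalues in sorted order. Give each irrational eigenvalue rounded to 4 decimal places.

With the vertex order [0, 1, 2], the degrees are [2, 2, 2], giving D = diag(2, 2, 2) and L = D - A. L is symmetric positive semidefinite, so every eigenvalue is real and nonnegative. The single zero eigenvalue shows the graph is connected. The eigenvalues sum to 6, which equals trace(L) = 2|E|.

[0, 3, 3]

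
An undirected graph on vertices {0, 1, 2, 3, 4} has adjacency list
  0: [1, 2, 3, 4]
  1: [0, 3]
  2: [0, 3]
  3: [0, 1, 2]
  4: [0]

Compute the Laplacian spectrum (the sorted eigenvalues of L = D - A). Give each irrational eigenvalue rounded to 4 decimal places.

[0, 1, 2, 4, 5]

With the vertex order [0, 1, 2, 3, 4], the degrees are [4, 2, 2, 3, 1], giving D = diag(4, 2, 2, 3, 1) and L = D - A. Diagonalising L (or applying a numerical eigensolver to the 5x5 matrix) gives the spectrum above. The single zero eigenvalue shows the graph is connected. There is one zero in the spectrum, matching the 1 component. The largest eigenvalue, 5, is at most the vertex count 5.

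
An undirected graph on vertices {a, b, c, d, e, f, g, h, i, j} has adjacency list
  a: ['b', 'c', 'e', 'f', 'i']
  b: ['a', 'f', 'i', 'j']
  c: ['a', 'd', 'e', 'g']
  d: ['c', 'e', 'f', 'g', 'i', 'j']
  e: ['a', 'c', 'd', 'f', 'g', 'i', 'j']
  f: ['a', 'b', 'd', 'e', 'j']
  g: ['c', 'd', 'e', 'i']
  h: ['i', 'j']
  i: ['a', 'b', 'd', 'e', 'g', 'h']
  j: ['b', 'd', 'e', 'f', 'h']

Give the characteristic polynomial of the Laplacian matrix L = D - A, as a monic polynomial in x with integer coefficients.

x^10 - 48x^9 + 1004x^8 - 11992x^7 + 89968x^6 - 438640x^5 + 1385795x^4 - 2725786x^3 + 3015114x^2 - 1420940x

Reading degrees in the order [a, b, c, d, e, f, g, h, i, j] gives [5, 4, 4, 6, 7, 5, 4, 2, 6, 5]; set D = diag(5, 4, 4, 6, 7, 5, 4, 2, 6, 5) and form L = D - A. L has integer entries, so p(x) = det(xI - L) has integer coefficients. Expanding the determinant yields x^10 - 48x^9 + 1004x^8 - 11992x^7 + 89968x^6 - 438640x^5 + 1385795x^4 - 2725786x^3 + 3015114x^2 - 1420940x. Since p(0) = det(-L) = 0, x divides p(x).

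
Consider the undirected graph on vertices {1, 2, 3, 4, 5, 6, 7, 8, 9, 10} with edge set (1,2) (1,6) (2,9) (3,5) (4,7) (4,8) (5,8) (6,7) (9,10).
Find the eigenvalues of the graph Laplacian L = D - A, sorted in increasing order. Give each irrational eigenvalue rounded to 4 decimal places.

Reading degrees in the order [1, 2, 3, 4, 5, 6, 7, 8, 9, 10] gives [2, 2, 1, 2, 2, 2, 2, 2, 2, 1]; set D = diag(2, 2, 1, 2, 2, 2, 2, 2, 2, 1) and form L = D - A. Since every row of L sums to 0, the all-ones vector is in the kernel and 0 is an eigenvalue. There is one zero in the spectrum, matching the 1 component.

[0, 0.0979, 0.3820, 0.8244, 1.3820, 2, 2.6180, 3.1756, 3.6180, 3.9021]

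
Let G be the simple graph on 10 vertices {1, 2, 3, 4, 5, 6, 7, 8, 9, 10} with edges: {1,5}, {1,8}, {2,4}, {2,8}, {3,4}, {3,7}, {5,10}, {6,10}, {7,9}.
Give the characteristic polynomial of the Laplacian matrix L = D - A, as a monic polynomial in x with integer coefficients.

x^10 - 18x^9 + 136x^8 - 560x^7 + 1365x^6 - 2002x^5 + 1716x^4 - 792x^3 + 165x^2 - 10x

With the vertex order [1, 2, 3, 4, 5, 6, 7, 8, 9, 10], the degrees are [2, 2, 2, 2, 2, 1, 2, 2, 1, 2], giving D = diag(2, 2, 2, 2, 2, 1, 2, 2, 1, 2) and L = D - A. Computing det(xI - L) by cofactor expansion (or equivalently via sum-over-permutations) gives x^10 - 18x^9 + 136x^8 - 560x^7 + 1365x^6 - 2002x^5 + 1716x^4 - 792x^3 + 165x^2 - 10x. The coefficient of x^9 equals -trace(L) = -18, matching the sum of degrees. By the matrix-tree theorem the graph has (1/10) * product of the nonzero eigenvalues = 1 spanning tree.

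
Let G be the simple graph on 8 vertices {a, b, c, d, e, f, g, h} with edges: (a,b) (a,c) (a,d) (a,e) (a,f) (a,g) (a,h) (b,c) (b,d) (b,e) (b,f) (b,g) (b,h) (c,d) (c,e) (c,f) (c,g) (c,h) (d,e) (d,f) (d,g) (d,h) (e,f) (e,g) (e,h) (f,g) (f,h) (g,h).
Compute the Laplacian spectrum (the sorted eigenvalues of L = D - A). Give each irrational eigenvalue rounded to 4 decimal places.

[0, 8, 8, 8, 8, 8, 8, 8]

Reading degrees in the order [a, b, c, d, e, f, g, h] gives [7, 7, 7, 7, 7, 7, 7, 7]; set D = diag(7, 7, 7, 7, 7, 7, 7, 7) and form L = D - A. L is symmetric positive semidefinite, so every eigenvalue is real and nonnegative. By the matrix-tree theorem the graph has (1/8) * product of the nonzero eigenvalues = 262144 spanning trees.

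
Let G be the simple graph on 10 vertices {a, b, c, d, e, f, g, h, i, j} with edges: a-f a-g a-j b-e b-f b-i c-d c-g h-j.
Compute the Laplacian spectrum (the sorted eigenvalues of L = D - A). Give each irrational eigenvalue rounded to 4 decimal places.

[0, 0.1640, 0.2885, 1, 1, 1.6385, 2.3252, 3.0979, 3.9293, 4.5566]

With the vertex order [a, b, c, d, e, f, g, h, i, j], the degrees are [3, 3, 2, 1, 1, 2, 2, 1, 1, 2], giving D = diag(3, 3, 2, 1, 1, 2, 2, 1, 1, 2) and L = D - A. Diagonalising L (or applying a numerical eigensolver to the 10x10 matrix) gives the spectrum above. There is one zero in the spectrum, matching the 1 component.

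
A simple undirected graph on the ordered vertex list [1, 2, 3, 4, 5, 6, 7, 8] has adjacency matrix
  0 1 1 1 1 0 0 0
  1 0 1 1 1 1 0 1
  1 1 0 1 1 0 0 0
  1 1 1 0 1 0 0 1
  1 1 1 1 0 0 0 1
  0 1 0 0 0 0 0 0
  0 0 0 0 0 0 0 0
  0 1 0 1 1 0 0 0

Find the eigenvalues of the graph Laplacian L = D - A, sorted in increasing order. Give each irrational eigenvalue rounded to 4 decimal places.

[0, 0, 1, 3, 5, 6, 6, 7]

Each diagonal entry of L is the vertex degree and each off-diagonal entry is -1 where an edge is present, 0 otherwise; in the order [1, 2, 3, 4, 5, 6, 7, 8] the diagonal is [4, 6, 4, 5, 5, 1, 0, 3]. Diagonalising L (or applying a numerical eigensolver to the 8x8 matrix) gives the spectrum above. The 2 zero eigenvalues correspond to the 2 connected components. There are 2 zeros in the spectrum, matching the 2 components.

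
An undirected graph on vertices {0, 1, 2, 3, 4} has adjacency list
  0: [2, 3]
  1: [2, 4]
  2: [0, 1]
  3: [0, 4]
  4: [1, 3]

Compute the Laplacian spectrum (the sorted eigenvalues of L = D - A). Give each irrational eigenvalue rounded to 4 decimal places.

Each diagonal entry of L is the vertex degree and each off-diagonal entry is -1 where an edge is present, 0 otherwise; in the order [0, 1, 2, 3, 4] the diagonal is [2, 2, 2, 2, 2]. Since every row of L sums to 0, the all-ones vector is in the kernel and 0 is an eigenvalue. By the matrix-tree theorem the graph has (1/5) * product of the nonzero eigenvalues = 5 spanning trees.

[0, 1.3820, 1.3820, 3.6180, 3.6180]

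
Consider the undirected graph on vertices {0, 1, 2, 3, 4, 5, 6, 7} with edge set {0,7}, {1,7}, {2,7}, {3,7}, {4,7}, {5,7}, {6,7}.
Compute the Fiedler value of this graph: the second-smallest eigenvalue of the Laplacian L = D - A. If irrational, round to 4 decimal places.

1

With the vertex order [0, 1, 2, 3, 4, 5, 6, 7], the degrees are [1, 1, 1, 1, 1, 1, 1, 7], giving D = diag(1, 1, 1, 1, 1, 1, 1, 7) and L = D - A. The sorted Laplacian eigenvalues are [0, 1, 1, 1, 1, 1, 1, 8]; the algebraic connectivity is the second entry, 1. The largest eigenvalue, 8, is at most the vertex count 8. By the matrix-tree theorem the graph has (1/8) * product of the nonzero eigenvalues = 1 spanning tree.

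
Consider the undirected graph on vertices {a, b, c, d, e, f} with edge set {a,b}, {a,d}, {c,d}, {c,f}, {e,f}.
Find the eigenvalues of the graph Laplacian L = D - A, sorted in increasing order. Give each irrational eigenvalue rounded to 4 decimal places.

Each diagonal entry of L is the vertex degree and each off-diagonal entry is -1 where an edge is present, 0 otherwise; in the order [a, b, c, d, e, f] the diagonal is [2, 1, 2, 2, 1, 2]. Since every row of L sums to 0, the all-ones vector is in the kernel and 0 is an eigenvalue. The eigenvalues sum to 10, which equals trace(L) = 2|E|.

[0, 0.2679, 1, 2, 3, 3.7321]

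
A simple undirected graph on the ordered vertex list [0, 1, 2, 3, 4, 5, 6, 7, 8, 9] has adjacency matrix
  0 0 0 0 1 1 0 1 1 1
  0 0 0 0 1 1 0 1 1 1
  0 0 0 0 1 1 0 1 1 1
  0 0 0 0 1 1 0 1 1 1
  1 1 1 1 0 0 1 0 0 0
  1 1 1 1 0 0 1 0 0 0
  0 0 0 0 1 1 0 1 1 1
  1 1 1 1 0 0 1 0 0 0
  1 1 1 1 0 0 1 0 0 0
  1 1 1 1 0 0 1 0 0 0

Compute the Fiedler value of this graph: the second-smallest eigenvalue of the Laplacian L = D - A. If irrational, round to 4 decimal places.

With the vertex order [0, 1, 2, 3, 4, 5, 6, 7, 8, 9], the degrees are [5, 5, 5, 5, 5, 5, 5, 5, 5, 5], giving D = diag(5, 5, 5, 5, 5, 5, 5, 5, 5, 5) and L = D - A. The smallest Laplacian eigenvalue is always 0. The next one, lambda_2 = 5, measures how hard the graph is to disconnect: larger values mean better connectivity. By the matrix-tree theorem the graph has (1/10) * product of the nonzero eigenvalues = 390625 spanning trees.

5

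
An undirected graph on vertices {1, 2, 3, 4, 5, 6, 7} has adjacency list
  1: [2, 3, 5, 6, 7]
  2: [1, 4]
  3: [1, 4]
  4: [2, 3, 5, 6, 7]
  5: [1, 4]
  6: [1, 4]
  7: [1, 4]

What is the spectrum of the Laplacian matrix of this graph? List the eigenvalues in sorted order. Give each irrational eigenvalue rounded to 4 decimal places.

Reading degrees in the order [1, 2, 3, 4, 5, 6, 7] gives [5, 2, 2, 5, 2, 2, 2]; set D = diag(5, 2, 2, 5, 2, 2, 2) and form L = D - A. The multiplicity of 0 as a Laplacian eigenvalue equals the number of connected components. There is one zero in the spectrum, matching the 1 component. The eigenvalues sum to 20, which equals trace(L) = 2|E|.

[0, 2, 2, 2, 2, 5, 7]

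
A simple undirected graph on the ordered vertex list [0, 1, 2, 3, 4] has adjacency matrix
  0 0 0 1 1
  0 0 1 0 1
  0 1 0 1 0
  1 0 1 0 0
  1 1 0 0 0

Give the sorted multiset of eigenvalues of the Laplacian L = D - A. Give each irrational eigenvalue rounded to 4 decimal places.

[0, 1.3820, 1.3820, 3.6180, 3.6180]

Reading degrees in the order [0, 1, 2, 3, 4] gives [2, 2, 2, 2, 2]; set D = diag(2, 2, 2, 2, 2) and form L = D - A. L is symmetric positive semidefinite, so every eigenvalue is real and nonnegative. The single zero eigenvalue shows the graph is connected. There is one zero in the spectrum, matching the 1 component.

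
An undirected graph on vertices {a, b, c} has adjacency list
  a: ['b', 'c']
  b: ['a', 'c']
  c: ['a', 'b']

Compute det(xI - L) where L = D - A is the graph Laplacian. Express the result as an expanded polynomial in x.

Each diagonal entry of L is the vertex degree and each off-diagonal entry is -1 where an edge is present, 0 otherwise; in the order [a, b, c] the diagonal is [2, 2, 2]. Computing det(xI - L) by cofactor expansion (or equivalently via sum-over-permutations) gives x^3 - 6x^2 + 9x. Since p(0) = det(-L) = 0, x divides p(x). There is one zero in the spectrum, matching the 1 component.

x^3 - 6x^2 + 9x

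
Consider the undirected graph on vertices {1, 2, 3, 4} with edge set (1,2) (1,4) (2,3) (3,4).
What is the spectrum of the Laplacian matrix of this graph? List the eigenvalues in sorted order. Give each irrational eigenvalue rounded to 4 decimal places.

Each diagonal entry of L is the vertex degree and each off-diagonal entry is -1 where an edge is present, 0 otherwise; in the order [1, 2, 3, 4] the diagonal is [2, 2, 2, 2]. The multiplicity of 0 as a Laplacian eigenvalue equals the number of connected components. The single zero eigenvalue shows the graph is connected. The largest eigenvalue, 4, is at most the vertex count 4. There is one zero in the spectrum, matching the 1 component.

[0, 2, 2, 4]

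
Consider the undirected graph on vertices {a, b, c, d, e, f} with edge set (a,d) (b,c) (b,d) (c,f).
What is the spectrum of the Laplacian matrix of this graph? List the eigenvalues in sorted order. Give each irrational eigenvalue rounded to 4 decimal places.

[0, 0, 0.3820, 1.3820, 2.6180, 3.6180]

With the vertex order [a, b, c, d, e, f], the degrees are [1, 2, 2, 2, 0, 1], giving D = diag(1, 2, 2, 2, 0, 1) and L = D - A. The multiplicity of 0 as a Laplacian eigenvalue equals the number of connected components. The 2 zero eigenvalues correspond to the 2 connected components. There are 2 zeros in the spectrum, matching the 2 components.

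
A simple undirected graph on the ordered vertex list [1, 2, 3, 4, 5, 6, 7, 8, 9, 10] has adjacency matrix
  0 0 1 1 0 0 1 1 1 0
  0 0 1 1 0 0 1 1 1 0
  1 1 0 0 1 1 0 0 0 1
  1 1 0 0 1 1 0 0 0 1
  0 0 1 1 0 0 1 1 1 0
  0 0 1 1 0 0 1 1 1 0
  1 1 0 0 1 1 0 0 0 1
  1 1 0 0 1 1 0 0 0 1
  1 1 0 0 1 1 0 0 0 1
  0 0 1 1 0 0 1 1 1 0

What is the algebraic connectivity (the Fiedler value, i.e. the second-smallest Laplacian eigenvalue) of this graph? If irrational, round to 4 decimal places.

Each diagonal entry of L is the vertex degree and each off-diagonal entry is -1 where an edge is present, 0 otherwise; in the order [1, 2, 3, 4, 5, 6, 7, 8, 9, 10] the diagonal is [5, 5, 5, 5, 5, 5, 5, 5, 5, 5]. The sorted Laplacian eigenvalues are [0, 5, 5, 5, 5, 5, 5, 5, 5, 10]; the algebraic connectivity is the second entry, 5. The eigenvalues sum to 50, which equals trace(L) = 2|E|.

5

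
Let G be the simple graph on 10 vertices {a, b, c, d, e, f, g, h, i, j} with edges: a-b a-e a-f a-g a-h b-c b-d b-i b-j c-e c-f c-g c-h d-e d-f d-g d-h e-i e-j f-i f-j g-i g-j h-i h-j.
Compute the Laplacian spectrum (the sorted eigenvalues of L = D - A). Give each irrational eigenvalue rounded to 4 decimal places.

Reading degrees in the order [a, b, c, d, e, f, g, h, i, j] gives [5, 5, 5, 5, 5, 5, 5, 5, 5, 5]; set D = diag(5, 5, 5, 5, 5, 5, 5, 5, 5, 5) and form L = D - A. The multiplicity of 0 as a Laplacian eigenvalue equals the number of connected components. The single zero eigenvalue shows the graph is connected. The eigenvalues sum to 50, which equals trace(L) = 2|E|.

[0, 5, 5, 5, 5, 5, 5, 5, 5, 10]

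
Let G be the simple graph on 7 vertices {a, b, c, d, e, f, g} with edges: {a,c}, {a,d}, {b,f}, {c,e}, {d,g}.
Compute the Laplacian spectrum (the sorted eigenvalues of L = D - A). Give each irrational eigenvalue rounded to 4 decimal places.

[0, 0, 0.3820, 1.3820, 2, 2.6180, 3.6180]

Each diagonal entry of L is the vertex degree and each off-diagonal entry is -1 where an edge is present, 0 otherwise; in the order [a, b, c, d, e, f, g] the diagonal is [2, 1, 2, 2, 1, 1, 1]. L is symmetric positive semidefinite, so every eigenvalue is real and nonnegative. The 2 zero eigenvalues correspond to the 2 connected components. The eigenvalues sum to 10, which equals trace(L) = 2|E|.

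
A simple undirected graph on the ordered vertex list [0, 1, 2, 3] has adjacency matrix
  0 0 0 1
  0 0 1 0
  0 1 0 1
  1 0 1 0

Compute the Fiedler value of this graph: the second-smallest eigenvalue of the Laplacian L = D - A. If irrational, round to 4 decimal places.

Each diagonal entry of L is the vertex degree and each off-diagonal entry is -1 where an edge is present, 0 otherwise; in the order [0, 1, 2, 3] the diagonal is [1, 1, 2, 2]. Computing the eigenvalues of L and sorting gives [0, 0.5858, 2, 3.4142]. The Fiedler value lambda_2 = 0.5858 is strictly positive, so the graph is connected.

0.5858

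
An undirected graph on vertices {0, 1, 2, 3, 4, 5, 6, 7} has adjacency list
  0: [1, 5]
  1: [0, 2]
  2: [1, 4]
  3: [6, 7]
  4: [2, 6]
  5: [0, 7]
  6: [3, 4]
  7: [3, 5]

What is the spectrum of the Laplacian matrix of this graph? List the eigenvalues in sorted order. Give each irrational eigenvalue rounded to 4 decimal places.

Each diagonal entry of L is the vertex degree and each off-diagonal entry is -1 where an edge is present, 0 otherwise; in the order [0, 1, 2, 3, 4, 5, 6, 7] the diagonal is [2, 2, 2, 2, 2, 2, 2, 2]. Since every row of L sums to 0, the all-ones vector is in the kernel and 0 is an eigenvalue.

[0, 0.5858, 0.5858, 2, 2, 3.4142, 3.4142, 4]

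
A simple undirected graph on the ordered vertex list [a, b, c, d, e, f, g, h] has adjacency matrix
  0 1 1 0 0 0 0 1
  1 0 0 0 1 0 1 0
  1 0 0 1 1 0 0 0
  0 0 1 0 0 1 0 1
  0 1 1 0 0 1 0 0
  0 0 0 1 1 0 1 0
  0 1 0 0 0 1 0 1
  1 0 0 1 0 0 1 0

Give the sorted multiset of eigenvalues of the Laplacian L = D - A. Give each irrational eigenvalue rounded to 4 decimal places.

[0, 2, 2, 2, 4, 4, 4, 6]

With the vertex order [a, b, c, d, e, f, g, h], the degrees are [3, 3, 3, 3, 3, 3, 3, 3], giving D = diag(3, 3, 3, 3, 3, 3, 3, 3) and L = D - A. Diagonalising L (or applying a numerical eigensolver to the 8x8 matrix) gives the spectrum above. The single zero eigenvalue shows the graph is connected. The eigenvalues sum to 24, which equals trace(L) = 2|E|.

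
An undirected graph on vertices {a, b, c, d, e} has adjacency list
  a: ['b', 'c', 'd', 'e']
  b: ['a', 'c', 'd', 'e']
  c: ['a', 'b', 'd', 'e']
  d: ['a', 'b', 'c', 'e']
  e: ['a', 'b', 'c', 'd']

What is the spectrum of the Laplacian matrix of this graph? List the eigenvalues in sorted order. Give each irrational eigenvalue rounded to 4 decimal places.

[0, 5, 5, 5, 5]

With the vertex order [a, b, c, d, e], the degrees are [4, 4, 4, 4, 4], giving D = diag(4, 4, 4, 4, 4) and L = D - A. Since every row of L sums to 0, the all-ones vector is in the kernel and 0 is an eigenvalue. The single zero eigenvalue shows the graph is connected. By the matrix-tree theorem the graph has (1/5) * product of the nonzero eigenvalues = 125 spanning trees. The eigenvalues sum to 20, which equals trace(L) = 2|E|.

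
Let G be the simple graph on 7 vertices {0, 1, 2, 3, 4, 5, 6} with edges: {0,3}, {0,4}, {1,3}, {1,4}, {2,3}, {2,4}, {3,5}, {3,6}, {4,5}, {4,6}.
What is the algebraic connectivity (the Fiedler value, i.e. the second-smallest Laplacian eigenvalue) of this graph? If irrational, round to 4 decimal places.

Reading degrees in the order [0, 1, 2, 3, 4, 5, 6] gives [2, 2, 2, 5, 5, 2, 2]; set D = diag(2, 2, 2, 5, 5, 2, 2) and form L = D - A. The smallest Laplacian eigenvalue is always 0. The next one, lambda_2 = 2, measures how hard the graph is to disconnect: larger values mean better connectivity. The eigenvalues sum to 20, which equals trace(L) = 2|E|. The largest eigenvalue, 7, is at most the vertex count 7.

2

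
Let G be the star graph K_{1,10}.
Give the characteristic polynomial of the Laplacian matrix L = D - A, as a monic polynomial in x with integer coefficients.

The graph has 11 vertices and degree multiset [10, 1, 1, 1, 1, 1, 1, 1, 1, 1, 1]; D is the diagonal matrix of degrees and L = D - A. Computing det(xI - L) by cofactor expansion (or equivalently via sum-over-permutations) gives x^11 - 20x^10 + 135x^9 - 480x^8 + 1050x^7 - 1512x^6 + 1470x^5 - 960x^4 + 405x^3 - 100x^2 + 11x. The coefficient of x^10 equals -trace(L) = -20, matching the sum of degrees. The eigenvalues sum to 20, which equals trace(L) = 2|E|.

x^11 - 20x^10 + 135x^9 - 480x^8 + 1050x^7 - 1512x^6 + 1470x^5 - 960x^4 + 405x^3 - 100x^2 + 11x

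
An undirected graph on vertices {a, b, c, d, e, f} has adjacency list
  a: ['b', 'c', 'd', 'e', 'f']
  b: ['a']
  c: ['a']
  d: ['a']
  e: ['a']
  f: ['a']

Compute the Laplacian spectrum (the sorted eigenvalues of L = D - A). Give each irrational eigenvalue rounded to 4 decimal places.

[0, 1, 1, 1, 1, 6]

Each diagonal entry of L is the vertex degree and each off-diagonal entry is -1 where an edge is present, 0 otherwise; in the order [a, b, c, d, e, f] the diagonal is [5, 1, 1, 1, 1, 1]. Diagonalising L (or applying a numerical eigensolver to the 6x6 matrix) gives the spectrum above. The single zero eigenvalue shows the graph is connected. The largest eigenvalue, 6, is at most the vertex count 6.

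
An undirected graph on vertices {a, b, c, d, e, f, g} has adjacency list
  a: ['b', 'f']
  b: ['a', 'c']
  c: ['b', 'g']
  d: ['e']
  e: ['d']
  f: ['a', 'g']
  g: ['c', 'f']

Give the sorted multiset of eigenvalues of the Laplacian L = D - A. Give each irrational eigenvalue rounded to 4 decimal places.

Each diagonal entry of L is the vertex degree and each off-diagonal entry is -1 where an edge is present, 0 otherwise; in the order [a, b, c, d, e, f, g] the diagonal is [2, 2, 2, 1, 1, 2, 2]. The multiplicity of 0 as a Laplacian eigenvalue equals the number of connected components. The 2 zero eigenvalues correspond to the 2 connected components.

[0, 0, 1.3820, 1.3820, 2, 3.6180, 3.6180]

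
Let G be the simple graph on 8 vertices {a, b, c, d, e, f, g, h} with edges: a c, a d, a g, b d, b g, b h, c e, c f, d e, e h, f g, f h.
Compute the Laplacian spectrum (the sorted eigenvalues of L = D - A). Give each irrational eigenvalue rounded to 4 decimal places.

[0, 2, 2, 2, 4, 4, 4, 6]

With the vertex order [a, b, c, d, e, f, g, h], the degrees are [3, 3, 3, 3, 3, 3, 3, 3], giving D = diag(3, 3, 3, 3, 3, 3, 3, 3) and L = D - A. Diagonalising L (or applying a numerical eigensolver to the 8x8 matrix) gives the spectrum above. The largest eigenvalue, 6, is at most the vertex count 8. The eigenvalues sum to 24, which equals trace(L) = 2|E|.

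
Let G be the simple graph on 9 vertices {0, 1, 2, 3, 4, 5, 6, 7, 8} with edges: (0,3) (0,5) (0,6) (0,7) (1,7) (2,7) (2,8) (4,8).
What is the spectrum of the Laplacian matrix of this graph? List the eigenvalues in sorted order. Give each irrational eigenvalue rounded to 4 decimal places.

With the vertex order [0, 1, 2, 3, 4, 5, 6, 7, 8], the degrees are [4, 1, 2, 1, 1, 1, 1, 3, 2], giving D = diag(4, 1, 2, 1, 1, 1, 1, 3, 2) and L = D - A. The multiplicity of 0 as a Laplacian eigenvalue equals the number of connected components. There is one zero in the spectrum, matching the 1 component. By the matrix-tree theorem the graph has (1/9) * product of the nonzero eigenvalues = 1 spanning tree.

[0, 0.2022, 0.5693, 1, 1, 1.4124, 2.8273, 3.7046, 5.2842]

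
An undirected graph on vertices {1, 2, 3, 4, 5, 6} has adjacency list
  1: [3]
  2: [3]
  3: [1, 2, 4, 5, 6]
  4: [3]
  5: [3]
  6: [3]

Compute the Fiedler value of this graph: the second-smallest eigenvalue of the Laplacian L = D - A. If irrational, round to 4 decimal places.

With the vertex order [1, 2, 3, 4, 5, 6], the degrees are [1, 1, 5, 1, 1, 1], giving D = diag(1, 1, 5, 1, 1, 1) and L = D - A. The sorted Laplacian eigenvalues are [0, 1, 1, 1, 1, 6]; the algebraic connectivity is the second entry, 1.

1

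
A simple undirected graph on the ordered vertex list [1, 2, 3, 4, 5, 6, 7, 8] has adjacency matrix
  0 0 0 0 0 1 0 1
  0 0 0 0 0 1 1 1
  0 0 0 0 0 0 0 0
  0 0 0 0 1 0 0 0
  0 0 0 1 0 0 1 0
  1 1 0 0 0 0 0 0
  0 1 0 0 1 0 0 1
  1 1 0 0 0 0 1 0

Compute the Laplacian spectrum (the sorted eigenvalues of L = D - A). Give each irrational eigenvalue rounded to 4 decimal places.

[0, 0, 0.3820, 1.5858, 2.3820, 2.6180, 4.4142, 4.6180]

Each diagonal entry of L is the vertex degree and each off-diagonal entry is -1 where an edge is present, 0 otherwise; in the order [1, 2, 3, 4, 5, 6, 7, 8] the diagonal is [2, 3, 0, 1, 2, 2, 3, 3]. The multiplicity of 0 as a Laplacian eigenvalue equals the number of connected components. The 2 zero eigenvalues correspond to the 2 connected components. The eigenvalues sum to 16, which equals trace(L) = 2|E|.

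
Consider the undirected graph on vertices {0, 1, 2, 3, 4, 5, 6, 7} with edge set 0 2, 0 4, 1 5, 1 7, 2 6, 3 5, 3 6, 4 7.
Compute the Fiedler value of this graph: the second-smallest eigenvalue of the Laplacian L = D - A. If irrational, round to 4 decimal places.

0.5858

Each diagonal entry of L is the vertex degree and each off-diagonal entry is -1 where an edge is present, 0 otherwise; in the order [0, 1, 2, 3, 4, 5, 6, 7] the diagonal is [2, 2, 2, 2, 2, 2, 2, 2]. Computing the eigenvalues of L and sorting gives [0, 0.5858, 0.5858, 2, 2, 3.4142, 3.4142, 4]. The Fiedler value lambda_2 = 0.5858 is strictly positive, so the graph is connected. The largest eigenvalue, 4, is at most the vertex count 8. The eigenvalues sum to 16, which equals trace(L) = 2|E|.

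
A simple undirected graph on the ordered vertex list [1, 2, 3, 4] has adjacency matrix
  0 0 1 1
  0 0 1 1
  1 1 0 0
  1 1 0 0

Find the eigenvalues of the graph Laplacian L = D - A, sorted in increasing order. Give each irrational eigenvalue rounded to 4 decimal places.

[0, 2, 2, 4]

Each diagonal entry of L is the vertex degree and each off-diagonal entry is -1 where an edge is present, 0 otherwise; in the order [1, 2, 3, 4] the diagonal is [2, 2, 2, 2]. The multiplicity of 0 as a Laplacian eigenvalue equals the number of connected components. The single zero eigenvalue shows the graph is connected.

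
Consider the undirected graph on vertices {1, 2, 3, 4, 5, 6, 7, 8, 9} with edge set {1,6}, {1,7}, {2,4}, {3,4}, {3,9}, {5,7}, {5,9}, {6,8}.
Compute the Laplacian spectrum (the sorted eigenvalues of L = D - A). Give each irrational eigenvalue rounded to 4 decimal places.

Each diagonal entry of L is the vertex degree and each off-diagonal entry is -1 where an edge is present, 0 otherwise; in the order [1, 2, 3, 4, 5, 6, 7, 8, 9] the diagonal is [2, 1, 2, 2, 2, 2, 2, 1, 2]. Since every row of L sums to 0, the all-ones vector is in the kernel and 0 is an eigenvalue. The single zero eigenvalue shows the graph is connected. By the matrix-tree theorem the graph has (1/9) * product of the nonzero eigenvalues = 1 spanning tree. The largest eigenvalue, 3.8794, is at most the vertex count 9.

[0, 0.1206, 0.4679, 1, 1.6527, 2.3473, 3, 3.5321, 3.8794]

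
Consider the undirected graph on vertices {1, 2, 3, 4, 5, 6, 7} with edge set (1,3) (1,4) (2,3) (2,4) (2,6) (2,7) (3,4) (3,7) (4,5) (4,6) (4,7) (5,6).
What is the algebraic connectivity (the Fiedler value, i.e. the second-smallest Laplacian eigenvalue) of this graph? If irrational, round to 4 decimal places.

With the vertex order [1, 2, 3, 4, 5, 6, 7], the degrees are [2, 4, 4, 6, 2, 3, 3], giving D = diag(2, 4, 4, 6, 2, 3, 3) and L = D - A. The smallest Laplacian eigenvalue is always 0. The next one, lambda_2 = 1.4131, measures how hard the graph is to disconnect: larger values mean better connectivity. By the matrix-tree theorem the graph has (1/7) * product of the nonzero eigenvalues = 257 spanning trees. The largest eigenvalue, 7, is at most the vertex count 7.

1.4131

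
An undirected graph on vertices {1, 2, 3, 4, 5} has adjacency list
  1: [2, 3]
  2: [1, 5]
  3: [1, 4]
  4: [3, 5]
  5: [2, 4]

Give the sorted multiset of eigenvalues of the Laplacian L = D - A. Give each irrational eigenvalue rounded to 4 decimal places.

[0, 1.3820, 1.3820, 3.6180, 3.6180]

Reading degrees in the order [1, 2, 3, 4, 5] gives [2, 2, 2, 2, 2]; set D = diag(2, 2, 2, 2, 2) and form L = D - A. Since every row of L sums to 0, the all-ones vector is in the kernel and 0 is an eigenvalue. The single zero eigenvalue shows the graph is connected. By the matrix-tree theorem the graph has (1/5) * product of the nonzero eigenvalues = 5 spanning trees. The eigenvalues sum to 10, which equals trace(L) = 2|E|.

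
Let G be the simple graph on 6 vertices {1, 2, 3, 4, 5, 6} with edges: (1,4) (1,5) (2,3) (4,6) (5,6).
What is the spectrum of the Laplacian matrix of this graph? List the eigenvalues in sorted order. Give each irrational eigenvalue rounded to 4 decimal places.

[0, 0, 2, 2, 2, 4]

Reading degrees in the order [1, 2, 3, 4, 5, 6] gives [2, 1, 1, 2, 2, 2]; set D = diag(2, 1, 1, 2, 2, 2) and form L = D - A. Diagonalising L (or applying a numerical eigensolver to the 6x6 matrix) gives the spectrum above. The 2 zero eigenvalues correspond to the 2 connected components. The eigenvalues sum to 10, which equals trace(L) = 2|E|.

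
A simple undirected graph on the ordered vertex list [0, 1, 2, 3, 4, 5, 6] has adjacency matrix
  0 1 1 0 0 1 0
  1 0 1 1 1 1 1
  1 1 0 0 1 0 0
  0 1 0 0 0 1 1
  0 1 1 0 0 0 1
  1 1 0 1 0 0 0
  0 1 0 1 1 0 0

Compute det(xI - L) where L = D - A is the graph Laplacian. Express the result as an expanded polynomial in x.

x^7 - 24x^6 + 231x^5 - 1140x^4 + 3036x^3 - 4128x^2 + 2240x

Each diagonal entry of L is the vertex degree and each off-diagonal entry is -1 where an edge is present, 0 otherwise; in the order [0, 1, 2, 3, 4, 5, 6] the diagonal is [3, 6, 3, 3, 3, 3, 3]. L has integer entries, so p(x) = det(xI - L) has integer coefficients. Expanding the determinant yields x^7 - 24x^6 + 231x^5 - 1140x^4 + 3036x^3 - 4128x^2 + 2240x. The coefficient of x^6 equals -trace(L) = -24, matching the sum of degrees. The largest eigenvalue, 7, is at most the vertex count 7.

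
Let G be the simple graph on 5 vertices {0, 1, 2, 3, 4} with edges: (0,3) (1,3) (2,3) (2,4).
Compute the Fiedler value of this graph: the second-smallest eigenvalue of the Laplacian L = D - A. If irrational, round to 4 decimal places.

Each diagonal entry of L is the vertex degree and each off-diagonal entry is -1 where an edge is present, 0 otherwise; in the order [0, 1, 2, 3, 4] the diagonal is [1, 1, 2, 3, 1]. The sorted Laplacian eigenvalues are [0, 0.5188, 1, 2.3111, 4.1701]; the algebraic connectivity is the second entry, 0.5188.

0.5188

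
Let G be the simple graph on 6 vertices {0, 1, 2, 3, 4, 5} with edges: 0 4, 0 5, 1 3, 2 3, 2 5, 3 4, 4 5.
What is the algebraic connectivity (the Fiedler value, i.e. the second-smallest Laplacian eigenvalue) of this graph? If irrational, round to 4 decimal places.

0.7216

Each diagonal entry of L is the vertex degree and each off-diagonal entry is -1 where an edge is present, 0 otherwise; in the order [0, 1, 2, 3, 4, 5] the diagonal is [2, 1, 2, 3, 3, 3]. Computing the eigenvalues of L and sorting gives [0, 0.7216, 1.6826, 3, 3.7046, 4.8912]. The Fiedler value lambda_2 = 0.7216 is strictly positive, so the graph is connected.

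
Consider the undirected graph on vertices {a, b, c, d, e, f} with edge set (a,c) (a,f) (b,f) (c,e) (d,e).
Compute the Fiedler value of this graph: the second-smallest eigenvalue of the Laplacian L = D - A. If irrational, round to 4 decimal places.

Reading degrees in the order [a, b, c, d, e, f] gives [2, 1, 2, 1, 2, 2]; set D = diag(2, 1, 2, 1, 2, 2) and form L = D - A. The sorted Laplacian eigenvalues are [0, 0.2679, 1, 2, 3, 3.7321]; the algebraic connectivity is the second entry, 0.2679. By the matrix-tree theorem the graph has (1/6) * product of the nonzero eigenvalues = 1 spanning tree.

0.2679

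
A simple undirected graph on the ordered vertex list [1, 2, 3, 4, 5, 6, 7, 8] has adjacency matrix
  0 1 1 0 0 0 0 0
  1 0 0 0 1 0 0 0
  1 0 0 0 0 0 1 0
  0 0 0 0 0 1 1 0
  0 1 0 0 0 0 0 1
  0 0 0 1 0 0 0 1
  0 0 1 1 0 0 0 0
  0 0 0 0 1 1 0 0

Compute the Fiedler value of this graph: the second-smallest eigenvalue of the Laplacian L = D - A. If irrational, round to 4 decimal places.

With the vertex order [1, 2, 3, 4, 5, 6, 7, 8], the degrees are [2, 2, 2, 2, 2, 2, 2, 2], giving D = diag(2, 2, 2, 2, 2, 2, 2, 2) and L = D - A. The smallest Laplacian eigenvalue is always 0. The next one, lambda_2 = 0.5858, measures how hard the graph is to disconnect: larger values mean better connectivity. There is one zero in the spectrum, matching the 1 component.

0.5858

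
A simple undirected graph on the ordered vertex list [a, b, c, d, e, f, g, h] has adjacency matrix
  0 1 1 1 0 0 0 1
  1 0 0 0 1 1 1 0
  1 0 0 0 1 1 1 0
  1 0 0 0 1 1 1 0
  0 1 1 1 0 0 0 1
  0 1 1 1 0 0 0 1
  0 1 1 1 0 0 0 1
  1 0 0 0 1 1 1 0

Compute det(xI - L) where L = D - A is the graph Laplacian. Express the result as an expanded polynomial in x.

x^8 - 32x^7 + 432x^6 - 3200x^5 + 14080x^4 - 36864x^3 + 53248x^2 - 32768x

Each diagonal entry of L is the vertex degree and each off-diagonal entry is -1 where an edge is present, 0 otherwise; in the order [a, b, c, d, e, f, g, h] the diagonal is [4, 4, 4, 4, 4, 4, 4, 4]. L has integer entries, so p(x) = det(xI - L) has integer coefficients. Expanding the determinant yields x^8 - 32x^7 + 432x^6 - 3200x^5 + 14080x^4 - 36864x^3 + 53248x^2 - 32768x. Since p(0) = det(-L) = 0, x divides p(x). There is one zero in the spectrum, matching the 1 component. The largest eigenvalue, 8, is at most the vertex count 8.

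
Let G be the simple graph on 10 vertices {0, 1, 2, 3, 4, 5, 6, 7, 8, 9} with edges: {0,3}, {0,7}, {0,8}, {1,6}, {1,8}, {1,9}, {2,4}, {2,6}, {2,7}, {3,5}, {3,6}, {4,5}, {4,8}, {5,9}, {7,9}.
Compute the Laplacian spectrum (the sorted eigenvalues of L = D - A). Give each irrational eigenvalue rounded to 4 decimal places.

Each diagonal entry of L is the vertex degree and each off-diagonal entry is -1 where an edge is present, 0 otherwise; in the order [0, 1, 2, 3, 4, 5, 6, 7, 8, 9] the diagonal is [3, 3, 3, 3, 3, 3, 3, 3, 3, 3]. The multiplicity of 0 as a Laplacian eigenvalue equals the number of connected components. The eigenvalues sum to 30, which equals trace(L) = 2|E|.

[0, 2, 2, 2, 2, 2, 5, 5, 5, 5]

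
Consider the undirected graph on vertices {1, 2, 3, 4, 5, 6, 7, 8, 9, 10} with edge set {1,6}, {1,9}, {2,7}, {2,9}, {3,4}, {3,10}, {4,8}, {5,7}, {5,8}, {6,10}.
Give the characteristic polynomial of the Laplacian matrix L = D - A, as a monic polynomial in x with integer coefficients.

x^10 - 20x^9 + 170x^8 - 800x^7 + 2275x^6 - 4004x^5 + 4290x^4 - 2640x^3 + 825x^2 - 100x

With the vertex order [1, 2, 3, 4, 5, 6, 7, 8, 9, 10], the degrees are [2, 2, 2, 2, 2, 2, 2, 2, 2, 2], giving D = diag(2, 2, 2, 2, 2, 2, 2, 2, 2, 2) and L = D - A. Computing det(xI - L) by cofactor expansion (or equivalently via sum-over-permutations) gives x^10 - 20x^9 + 170x^8 - 800x^7 + 2275x^6 - 4004x^5 + 4290x^4 - 2640x^3 + 825x^2 - 100x. Since p(0) = det(-L) = 0, x divides p(x). By the matrix-tree theorem the graph has (1/10) * product of the nonzero eigenvalues = 10 spanning trees.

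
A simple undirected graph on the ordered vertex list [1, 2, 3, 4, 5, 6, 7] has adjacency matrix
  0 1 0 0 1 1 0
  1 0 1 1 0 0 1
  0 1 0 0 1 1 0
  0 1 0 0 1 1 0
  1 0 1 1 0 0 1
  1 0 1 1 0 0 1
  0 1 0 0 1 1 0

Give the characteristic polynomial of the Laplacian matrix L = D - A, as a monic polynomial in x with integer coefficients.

x^7 - 24x^6 + 234x^5 - 1192x^4 + 3357x^3 - 4968x^2 + 3024x

With the vertex order [1, 2, 3, 4, 5, 6, 7], the degrees are [3, 4, 3, 3, 4, 4, 3], giving D = diag(3, 4, 3, 3, 4, 4, 3) and L = D - A. Computing det(xI - L) by cofactor expansion (or equivalently via sum-over-permutations) gives x^7 - 24x^6 + 234x^5 - 1192x^4 + 3357x^3 - 4968x^2 + 3024x. The constant term is 0 because L is singular (the all-ones vector lies in its kernel). By the matrix-tree theorem the graph has (1/7) * product of the nonzero eigenvalues = 432 spanning trees.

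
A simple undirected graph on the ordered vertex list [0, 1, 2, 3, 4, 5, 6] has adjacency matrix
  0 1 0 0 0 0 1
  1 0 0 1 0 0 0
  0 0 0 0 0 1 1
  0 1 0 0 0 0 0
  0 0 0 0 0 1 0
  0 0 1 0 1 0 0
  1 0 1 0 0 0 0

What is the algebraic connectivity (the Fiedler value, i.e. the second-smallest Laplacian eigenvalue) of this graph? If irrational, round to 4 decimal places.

Each diagonal entry of L is the vertex degree and each off-diagonal entry is -1 where an edge is present, 0 otherwise; in the order [0, 1, 2, 3, 4, 5, 6] the diagonal is [2, 2, 2, 1, 1, 2, 2]. The smallest Laplacian eigenvalue is always 0. The next one, lambda_2 = 0.1981, measures how hard the graph is to disconnect: larger values mean better connectivity. By the matrix-tree theorem the graph has (1/7) * product of the nonzero eigenvalues = 1 spanning tree.

0.1981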